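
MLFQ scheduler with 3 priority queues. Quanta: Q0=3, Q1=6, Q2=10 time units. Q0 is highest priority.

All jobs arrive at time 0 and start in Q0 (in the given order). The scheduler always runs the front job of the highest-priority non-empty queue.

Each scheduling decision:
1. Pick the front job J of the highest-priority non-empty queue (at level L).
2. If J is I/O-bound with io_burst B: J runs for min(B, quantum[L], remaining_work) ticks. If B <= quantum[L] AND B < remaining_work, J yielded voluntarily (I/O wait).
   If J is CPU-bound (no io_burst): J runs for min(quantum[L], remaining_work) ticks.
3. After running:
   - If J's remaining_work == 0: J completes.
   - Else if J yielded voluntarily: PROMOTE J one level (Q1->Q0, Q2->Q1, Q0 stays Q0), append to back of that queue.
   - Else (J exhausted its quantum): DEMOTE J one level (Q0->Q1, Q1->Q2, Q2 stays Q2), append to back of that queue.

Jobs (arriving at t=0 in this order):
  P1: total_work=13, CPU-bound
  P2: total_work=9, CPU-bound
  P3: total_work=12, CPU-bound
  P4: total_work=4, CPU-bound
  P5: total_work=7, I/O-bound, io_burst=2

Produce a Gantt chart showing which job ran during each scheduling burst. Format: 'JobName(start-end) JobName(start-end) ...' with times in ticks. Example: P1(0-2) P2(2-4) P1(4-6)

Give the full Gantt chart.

Answer: P1(0-3) P2(3-6) P3(6-9) P4(9-12) P5(12-14) P5(14-16) P5(16-18) P5(18-19) P1(19-25) P2(25-31) P3(31-37) P4(37-38) P1(38-42) P3(42-45)

Derivation:
t=0-3: P1@Q0 runs 3, rem=10, quantum used, demote→Q1. Q0=[P2,P3,P4,P5] Q1=[P1] Q2=[]
t=3-6: P2@Q0 runs 3, rem=6, quantum used, demote→Q1. Q0=[P3,P4,P5] Q1=[P1,P2] Q2=[]
t=6-9: P3@Q0 runs 3, rem=9, quantum used, demote→Q1. Q0=[P4,P5] Q1=[P1,P2,P3] Q2=[]
t=9-12: P4@Q0 runs 3, rem=1, quantum used, demote→Q1. Q0=[P5] Q1=[P1,P2,P3,P4] Q2=[]
t=12-14: P5@Q0 runs 2, rem=5, I/O yield, promote→Q0. Q0=[P5] Q1=[P1,P2,P3,P4] Q2=[]
t=14-16: P5@Q0 runs 2, rem=3, I/O yield, promote→Q0. Q0=[P5] Q1=[P1,P2,P3,P4] Q2=[]
t=16-18: P5@Q0 runs 2, rem=1, I/O yield, promote→Q0. Q0=[P5] Q1=[P1,P2,P3,P4] Q2=[]
t=18-19: P5@Q0 runs 1, rem=0, completes. Q0=[] Q1=[P1,P2,P3,P4] Q2=[]
t=19-25: P1@Q1 runs 6, rem=4, quantum used, demote→Q2. Q0=[] Q1=[P2,P3,P4] Q2=[P1]
t=25-31: P2@Q1 runs 6, rem=0, completes. Q0=[] Q1=[P3,P4] Q2=[P1]
t=31-37: P3@Q1 runs 6, rem=3, quantum used, demote→Q2. Q0=[] Q1=[P4] Q2=[P1,P3]
t=37-38: P4@Q1 runs 1, rem=0, completes. Q0=[] Q1=[] Q2=[P1,P3]
t=38-42: P1@Q2 runs 4, rem=0, completes. Q0=[] Q1=[] Q2=[P3]
t=42-45: P3@Q2 runs 3, rem=0, completes. Q0=[] Q1=[] Q2=[]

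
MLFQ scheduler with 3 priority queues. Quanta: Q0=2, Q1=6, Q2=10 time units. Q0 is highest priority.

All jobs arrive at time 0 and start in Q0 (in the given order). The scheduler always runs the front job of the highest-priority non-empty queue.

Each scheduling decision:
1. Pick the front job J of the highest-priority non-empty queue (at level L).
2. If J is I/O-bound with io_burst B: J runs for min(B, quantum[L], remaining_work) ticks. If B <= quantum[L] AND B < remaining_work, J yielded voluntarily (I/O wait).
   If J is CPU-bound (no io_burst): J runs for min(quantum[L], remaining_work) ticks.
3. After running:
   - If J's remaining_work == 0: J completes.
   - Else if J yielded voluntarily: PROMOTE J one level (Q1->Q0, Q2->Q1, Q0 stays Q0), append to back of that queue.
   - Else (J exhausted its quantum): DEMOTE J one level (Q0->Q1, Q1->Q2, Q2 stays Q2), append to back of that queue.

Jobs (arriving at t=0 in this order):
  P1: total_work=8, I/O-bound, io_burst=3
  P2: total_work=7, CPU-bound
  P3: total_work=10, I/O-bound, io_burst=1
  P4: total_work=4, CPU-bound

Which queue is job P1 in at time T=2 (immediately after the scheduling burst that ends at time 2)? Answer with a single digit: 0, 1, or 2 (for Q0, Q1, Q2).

Answer: 1

Derivation:
t=0-2: P1@Q0 runs 2, rem=6, quantum used, demote→Q1. Q0=[P2,P3,P4] Q1=[P1] Q2=[]
t=2-4: P2@Q0 runs 2, rem=5, quantum used, demote→Q1. Q0=[P3,P4] Q1=[P1,P2] Q2=[]
t=4-5: P3@Q0 runs 1, rem=9, I/O yield, promote→Q0. Q0=[P4,P3] Q1=[P1,P2] Q2=[]
t=5-7: P4@Q0 runs 2, rem=2, quantum used, demote→Q1. Q0=[P3] Q1=[P1,P2,P4] Q2=[]
t=7-8: P3@Q0 runs 1, rem=8, I/O yield, promote→Q0. Q0=[P3] Q1=[P1,P2,P4] Q2=[]
t=8-9: P3@Q0 runs 1, rem=7, I/O yield, promote→Q0. Q0=[P3] Q1=[P1,P2,P4] Q2=[]
t=9-10: P3@Q0 runs 1, rem=6, I/O yield, promote→Q0. Q0=[P3] Q1=[P1,P2,P4] Q2=[]
t=10-11: P3@Q0 runs 1, rem=5, I/O yield, promote→Q0. Q0=[P3] Q1=[P1,P2,P4] Q2=[]
t=11-12: P3@Q0 runs 1, rem=4, I/O yield, promote→Q0. Q0=[P3] Q1=[P1,P2,P4] Q2=[]
t=12-13: P3@Q0 runs 1, rem=3, I/O yield, promote→Q0. Q0=[P3] Q1=[P1,P2,P4] Q2=[]
t=13-14: P3@Q0 runs 1, rem=2, I/O yield, promote→Q0. Q0=[P3] Q1=[P1,P2,P4] Q2=[]
t=14-15: P3@Q0 runs 1, rem=1, I/O yield, promote→Q0. Q0=[P3] Q1=[P1,P2,P4] Q2=[]
t=15-16: P3@Q0 runs 1, rem=0, completes. Q0=[] Q1=[P1,P2,P4] Q2=[]
t=16-19: P1@Q1 runs 3, rem=3, I/O yield, promote→Q0. Q0=[P1] Q1=[P2,P4] Q2=[]
t=19-21: P1@Q0 runs 2, rem=1, quantum used, demote→Q1. Q0=[] Q1=[P2,P4,P1] Q2=[]
t=21-26: P2@Q1 runs 5, rem=0, completes. Q0=[] Q1=[P4,P1] Q2=[]
t=26-28: P4@Q1 runs 2, rem=0, completes. Q0=[] Q1=[P1] Q2=[]
t=28-29: P1@Q1 runs 1, rem=0, completes. Q0=[] Q1=[] Q2=[]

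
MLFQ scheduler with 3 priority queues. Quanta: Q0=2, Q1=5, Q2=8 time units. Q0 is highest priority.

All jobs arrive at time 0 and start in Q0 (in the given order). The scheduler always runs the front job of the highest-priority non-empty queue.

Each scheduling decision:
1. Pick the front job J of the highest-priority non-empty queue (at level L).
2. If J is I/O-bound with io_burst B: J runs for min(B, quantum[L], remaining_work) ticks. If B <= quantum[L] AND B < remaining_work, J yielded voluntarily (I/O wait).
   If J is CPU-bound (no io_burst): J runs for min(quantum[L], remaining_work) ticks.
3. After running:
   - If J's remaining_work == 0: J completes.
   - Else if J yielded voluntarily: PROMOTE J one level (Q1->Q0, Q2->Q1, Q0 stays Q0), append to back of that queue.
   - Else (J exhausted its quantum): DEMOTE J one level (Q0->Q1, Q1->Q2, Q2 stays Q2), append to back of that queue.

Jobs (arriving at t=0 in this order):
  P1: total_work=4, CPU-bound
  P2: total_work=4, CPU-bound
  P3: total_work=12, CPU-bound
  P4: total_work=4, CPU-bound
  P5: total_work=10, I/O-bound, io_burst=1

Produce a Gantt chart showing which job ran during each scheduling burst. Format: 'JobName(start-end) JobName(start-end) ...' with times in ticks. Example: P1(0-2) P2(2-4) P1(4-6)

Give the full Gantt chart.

t=0-2: P1@Q0 runs 2, rem=2, quantum used, demote→Q1. Q0=[P2,P3,P4,P5] Q1=[P1] Q2=[]
t=2-4: P2@Q0 runs 2, rem=2, quantum used, demote→Q1. Q0=[P3,P4,P5] Q1=[P1,P2] Q2=[]
t=4-6: P3@Q0 runs 2, rem=10, quantum used, demote→Q1. Q0=[P4,P5] Q1=[P1,P2,P3] Q2=[]
t=6-8: P4@Q0 runs 2, rem=2, quantum used, demote→Q1. Q0=[P5] Q1=[P1,P2,P3,P4] Q2=[]
t=8-9: P5@Q0 runs 1, rem=9, I/O yield, promote→Q0. Q0=[P5] Q1=[P1,P2,P3,P4] Q2=[]
t=9-10: P5@Q0 runs 1, rem=8, I/O yield, promote→Q0. Q0=[P5] Q1=[P1,P2,P3,P4] Q2=[]
t=10-11: P5@Q0 runs 1, rem=7, I/O yield, promote→Q0. Q0=[P5] Q1=[P1,P2,P3,P4] Q2=[]
t=11-12: P5@Q0 runs 1, rem=6, I/O yield, promote→Q0. Q0=[P5] Q1=[P1,P2,P3,P4] Q2=[]
t=12-13: P5@Q0 runs 1, rem=5, I/O yield, promote→Q0. Q0=[P5] Q1=[P1,P2,P3,P4] Q2=[]
t=13-14: P5@Q0 runs 1, rem=4, I/O yield, promote→Q0. Q0=[P5] Q1=[P1,P2,P3,P4] Q2=[]
t=14-15: P5@Q0 runs 1, rem=3, I/O yield, promote→Q0. Q0=[P5] Q1=[P1,P2,P3,P4] Q2=[]
t=15-16: P5@Q0 runs 1, rem=2, I/O yield, promote→Q0. Q0=[P5] Q1=[P1,P2,P3,P4] Q2=[]
t=16-17: P5@Q0 runs 1, rem=1, I/O yield, promote→Q0. Q0=[P5] Q1=[P1,P2,P3,P4] Q2=[]
t=17-18: P5@Q0 runs 1, rem=0, completes. Q0=[] Q1=[P1,P2,P3,P4] Q2=[]
t=18-20: P1@Q1 runs 2, rem=0, completes. Q0=[] Q1=[P2,P3,P4] Q2=[]
t=20-22: P2@Q1 runs 2, rem=0, completes. Q0=[] Q1=[P3,P4] Q2=[]
t=22-27: P3@Q1 runs 5, rem=5, quantum used, demote→Q2. Q0=[] Q1=[P4] Q2=[P3]
t=27-29: P4@Q1 runs 2, rem=0, completes. Q0=[] Q1=[] Q2=[P3]
t=29-34: P3@Q2 runs 5, rem=0, completes. Q0=[] Q1=[] Q2=[]

Answer: P1(0-2) P2(2-4) P3(4-6) P4(6-8) P5(8-9) P5(9-10) P5(10-11) P5(11-12) P5(12-13) P5(13-14) P5(14-15) P5(15-16) P5(16-17) P5(17-18) P1(18-20) P2(20-22) P3(22-27) P4(27-29) P3(29-34)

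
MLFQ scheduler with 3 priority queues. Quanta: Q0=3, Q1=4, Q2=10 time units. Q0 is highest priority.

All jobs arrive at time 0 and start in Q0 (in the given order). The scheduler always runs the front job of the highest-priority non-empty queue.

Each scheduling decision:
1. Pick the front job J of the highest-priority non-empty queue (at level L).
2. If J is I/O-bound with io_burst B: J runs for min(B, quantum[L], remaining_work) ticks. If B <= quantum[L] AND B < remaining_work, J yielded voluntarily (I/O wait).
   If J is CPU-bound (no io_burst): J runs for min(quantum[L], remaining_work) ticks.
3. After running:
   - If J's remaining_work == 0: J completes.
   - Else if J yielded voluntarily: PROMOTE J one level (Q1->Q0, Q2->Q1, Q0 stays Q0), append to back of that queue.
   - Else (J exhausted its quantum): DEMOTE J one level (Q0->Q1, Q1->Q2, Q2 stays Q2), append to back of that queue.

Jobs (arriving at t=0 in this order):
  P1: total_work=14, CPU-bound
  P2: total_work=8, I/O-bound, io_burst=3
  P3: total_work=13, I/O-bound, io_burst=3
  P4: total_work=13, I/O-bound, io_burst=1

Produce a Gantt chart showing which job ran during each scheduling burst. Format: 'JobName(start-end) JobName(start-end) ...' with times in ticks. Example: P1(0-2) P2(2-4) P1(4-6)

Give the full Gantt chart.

Answer: P1(0-3) P2(3-6) P3(6-9) P4(9-10) P2(10-13) P3(13-16) P4(16-17) P2(17-19) P3(19-22) P4(22-23) P3(23-26) P4(26-27) P3(27-28) P4(28-29) P4(29-30) P4(30-31) P4(31-32) P4(32-33) P4(33-34) P4(34-35) P4(35-36) P4(36-37) P1(37-41) P1(41-48)

Derivation:
t=0-3: P1@Q0 runs 3, rem=11, quantum used, demote→Q1. Q0=[P2,P3,P4] Q1=[P1] Q2=[]
t=3-6: P2@Q0 runs 3, rem=5, I/O yield, promote→Q0. Q0=[P3,P4,P2] Q1=[P1] Q2=[]
t=6-9: P3@Q0 runs 3, rem=10, I/O yield, promote→Q0. Q0=[P4,P2,P3] Q1=[P1] Q2=[]
t=9-10: P4@Q0 runs 1, rem=12, I/O yield, promote→Q0. Q0=[P2,P3,P4] Q1=[P1] Q2=[]
t=10-13: P2@Q0 runs 3, rem=2, I/O yield, promote→Q0. Q0=[P3,P4,P2] Q1=[P1] Q2=[]
t=13-16: P3@Q0 runs 3, rem=7, I/O yield, promote→Q0. Q0=[P4,P2,P3] Q1=[P1] Q2=[]
t=16-17: P4@Q0 runs 1, rem=11, I/O yield, promote→Q0. Q0=[P2,P3,P4] Q1=[P1] Q2=[]
t=17-19: P2@Q0 runs 2, rem=0, completes. Q0=[P3,P4] Q1=[P1] Q2=[]
t=19-22: P3@Q0 runs 3, rem=4, I/O yield, promote→Q0. Q0=[P4,P3] Q1=[P1] Q2=[]
t=22-23: P4@Q0 runs 1, rem=10, I/O yield, promote→Q0. Q0=[P3,P4] Q1=[P1] Q2=[]
t=23-26: P3@Q0 runs 3, rem=1, I/O yield, promote→Q0. Q0=[P4,P3] Q1=[P1] Q2=[]
t=26-27: P4@Q0 runs 1, rem=9, I/O yield, promote→Q0. Q0=[P3,P4] Q1=[P1] Q2=[]
t=27-28: P3@Q0 runs 1, rem=0, completes. Q0=[P4] Q1=[P1] Q2=[]
t=28-29: P4@Q0 runs 1, rem=8, I/O yield, promote→Q0. Q0=[P4] Q1=[P1] Q2=[]
t=29-30: P4@Q0 runs 1, rem=7, I/O yield, promote→Q0. Q0=[P4] Q1=[P1] Q2=[]
t=30-31: P4@Q0 runs 1, rem=6, I/O yield, promote→Q0. Q0=[P4] Q1=[P1] Q2=[]
t=31-32: P4@Q0 runs 1, rem=5, I/O yield, promote→Q0. Q0=[P4] Q1=[P1] Q2=[]
t=32-33: P4@Q0 runs 1, rem=4, I/O yield, promote→Q0. Q0=[P4] Q1=[P1] Q2=[]
t=33-34: P4@Q0 runs 1, rem=3, I/O yield, promote→Q0. Q0=[P4] Q1=[P1] Q2=[]
t=34-35: P4@Q0 runs 1, rem=2, I/O yield, promote→Q0. Q0=[P4] Q1=[P1] Q2=[]
t=35-36: P4@Q0 runs 1, rem=1, I/O yield, promote→Q0. Q0=[P4] Q1=[P1] Q2=[]
t=36-37: P4@Q0 runs 1, rem=0, completes. Q0=[] Q1=[P1] Q2=[]
t=37-41: P1@Q1 runs 4, rem=7, quantum used, demote→Q2. Q0=[] Q1=[] Q2=[P1]
t=41-48: P1@Q2 runs 7, rem=0, completes. Q0=[] Q1=[] Q2=[]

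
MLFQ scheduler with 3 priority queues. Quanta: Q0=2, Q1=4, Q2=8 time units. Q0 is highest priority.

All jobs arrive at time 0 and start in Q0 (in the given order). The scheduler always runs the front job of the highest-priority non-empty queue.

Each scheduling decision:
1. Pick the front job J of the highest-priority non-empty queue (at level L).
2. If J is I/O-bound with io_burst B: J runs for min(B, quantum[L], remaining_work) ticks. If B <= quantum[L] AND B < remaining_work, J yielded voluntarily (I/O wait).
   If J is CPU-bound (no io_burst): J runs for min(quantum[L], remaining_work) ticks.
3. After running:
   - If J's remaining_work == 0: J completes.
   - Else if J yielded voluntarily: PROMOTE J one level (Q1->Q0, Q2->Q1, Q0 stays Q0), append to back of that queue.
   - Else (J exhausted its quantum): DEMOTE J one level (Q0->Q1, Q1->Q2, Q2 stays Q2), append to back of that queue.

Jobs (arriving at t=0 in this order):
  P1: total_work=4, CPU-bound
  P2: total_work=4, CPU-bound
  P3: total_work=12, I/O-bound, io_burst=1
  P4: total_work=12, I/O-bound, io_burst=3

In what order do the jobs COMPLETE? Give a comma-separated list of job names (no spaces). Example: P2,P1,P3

t=0-2: P1@Q0 runs 2, rem=2, quantum used, demote→Q1. Q0=[P2,P3,P4] Q1=[P1] Q2=[]
t=2-4: P2@Q0 runs 2, rem=2, quantum used, demote→Q1. Q0=[P3,P4] Q1=[P1,P2] Q2=[]
t=4-5: P3@Q0 runs 1, rem=11, I/O yield, promote→Q0. Q0=[P4,P3] Q1=[P1,P2] Q2=[]
t=5-7: P4@Q0 runs 2, rem=10, quantum used, demote→Q1. Q0=[P3] Q1=[P1,P2,P4] Q2=[]
t=7-8: P3@Q0 runs 1, rem=10, I/O yield, promote→Q0. Q0=[P3] Q1=[P1,P2,P4] Q2=[]
t=8-9: P3@Q0 runs 1, rem=9, I/O yield, promote→Q0. Q0=[P3] Q1=[P1,P2,P4] Q2=[]
t=9-10: P3@Q0 runs 1, rem=8, I/O yield, promote→Q0. Q0=[P3] Q1=[P1,P2,P4] Q2=[]
t=10-11: P3@Q0 runs 1, rem=7, I/O yield, promote→Q0. Q0=[P3] Q1=[P1,P2,P4] Q2=[]
t=11-12: P3@Q0 runs 1, rem=6, I/O yield, promote→Q0. Q0=[P3] Q1=[P1,P2,P4] Q2=[]
t=12-13: P3@Q0 runs 1, rem=5, I/O yield, promote→Q0. Q0=[P3] Q1=[P1,P2,P4] Q2=[]
t=13-14: P3@Q0 runs 1, rem=4, I/O yield, promote→Q0. Q0=[P3] Q1=[P1,P2,P4] Q2=[]
t=14-15: P3@Q0 runs 1, rem=3, I/O yield, promote→Q0. Q0=[P3] Q1=[P1,P2,P4] Q2=[]
t=15-16: P3@Q0 runs 1, rem=2, I/O yield, promote→Q0. Q0=[P3] Q1=[P1,P2,P4] Q2=[]
t=16-17: P3@Q0 runs 1, rem=1, I/O yield, promote→Q0. Q0=[P3] Q1=[P1,P2,P4] Q2=[]
t=17-18: P3@Q0 runs 1, rem=0, completes. Q0=[] Q1=[P1,P2,P4] Q2=[]
t=18-20: P1@Q1 runs 2, rem=0, completes. Q0=[] Q1=[P2,P4] Q2=[]
t=20-22: P2@Q1 runs 2, rem=0, completes. Q0=[] Q1=[P4] Q2=[]
t=22-25: P4@Q1 runs 3, rem=7, I/O yield, promote→Q0. Q0=[P4] Q1=[] Q2=[]
t=25-27: P4@Q0 runs 2, rem=5, quantum used, demote→Q1. Q0=[] Q1=[P4] Q2=[]
t=27-30: P4@Q1 runs 3, rem=2, I/O yield, promote→Q0. Q0=[P4] Q1=[] Q2=[]
t=30-32: P4@Q0 runs 2, rem=0, completes. Q0=[] Q1=[] Q2=[]

Answer: P3,P1,P2,P4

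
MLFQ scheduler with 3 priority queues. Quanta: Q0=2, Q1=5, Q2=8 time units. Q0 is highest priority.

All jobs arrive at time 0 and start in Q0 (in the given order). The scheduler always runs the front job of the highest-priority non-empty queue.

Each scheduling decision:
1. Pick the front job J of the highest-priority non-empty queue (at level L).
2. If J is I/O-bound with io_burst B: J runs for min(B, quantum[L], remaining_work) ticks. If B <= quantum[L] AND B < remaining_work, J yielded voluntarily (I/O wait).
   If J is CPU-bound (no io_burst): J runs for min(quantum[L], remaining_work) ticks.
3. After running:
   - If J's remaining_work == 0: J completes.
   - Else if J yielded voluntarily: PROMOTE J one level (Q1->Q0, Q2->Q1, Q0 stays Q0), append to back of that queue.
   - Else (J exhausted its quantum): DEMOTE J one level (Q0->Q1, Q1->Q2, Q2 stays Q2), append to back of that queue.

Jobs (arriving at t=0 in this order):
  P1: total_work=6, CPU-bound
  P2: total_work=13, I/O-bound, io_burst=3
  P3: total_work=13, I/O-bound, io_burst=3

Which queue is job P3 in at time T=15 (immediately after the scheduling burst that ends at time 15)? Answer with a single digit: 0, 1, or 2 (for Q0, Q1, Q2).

t=0-2: P1@Q0 runs 2, rem=4, quantum used, demote→Q1. Q0=[P2,P3] Q1=[P1] Q2=[]
t=2-4: P2@Q0 runs 2, rem=11, quantum used, demote→Q1. Q0=[P3] Q1=[P1,P2] Q2=[]
t=4-6: P3@Q0 runs 2, rem=11, quantum used, demote→Q1. Q0=[] Q1=[P1,P2,P3] Q2=[]
t=6-10: P1@Q1 runs 4, rem=0, completes. Q0=[] Q1=[P2,P3] Q2=[]
t=10-13: P2@Q1 runs 3, rem=8, I/O yield, promote→Q0. Q0=[P2] Q1=[P3] Q2=[]
t=13-15: P2@Q0 runs 2, rem=6, quantum used, demote→Q1. Q0=[] Q1=[P3,P2] Q2=[]
t=15-18: P3@Q1 runs 3, rem=8, I/O yield, promote→Q0. Q0=[P3] Q1=[P2] Q2=[]
t=18-20: P3@Q0 runs 2, rem=6, quantum used, demote→Q1. Q0=[] Q1=[P2,P3] Q2=[]
t=20-23: P2@Q1 runs 3, rem=3, I/O yield, promote→Q0. Q0=[P2] Q1=[P3] Q2=[]
t=23-25: P2@Q0 runs 2, rem=1, quantum used, demote→Q1. Q0=[] Q1=[P3,P2] Q2=[]
t=25-28: P3@Q1 runs 3, rem=3, I/O yield, promote→Q0. Q0=[P3] Q1=[P2] Q2=[]
t=28-30: P3@Q0 runs 2, rem=1, quantum used, demote→Q1. Q0=[] Q1=[P2,P3] Q2=[]
t=30-31: P2@Q1 runs 1, rem=0, completes. Q0=[] Q1=[P3] Q2=[]
t=31-32: P3@Q1 runs 1, rem=0, completes. Q0=[] Q1=[] Q2=[]

Answer: 1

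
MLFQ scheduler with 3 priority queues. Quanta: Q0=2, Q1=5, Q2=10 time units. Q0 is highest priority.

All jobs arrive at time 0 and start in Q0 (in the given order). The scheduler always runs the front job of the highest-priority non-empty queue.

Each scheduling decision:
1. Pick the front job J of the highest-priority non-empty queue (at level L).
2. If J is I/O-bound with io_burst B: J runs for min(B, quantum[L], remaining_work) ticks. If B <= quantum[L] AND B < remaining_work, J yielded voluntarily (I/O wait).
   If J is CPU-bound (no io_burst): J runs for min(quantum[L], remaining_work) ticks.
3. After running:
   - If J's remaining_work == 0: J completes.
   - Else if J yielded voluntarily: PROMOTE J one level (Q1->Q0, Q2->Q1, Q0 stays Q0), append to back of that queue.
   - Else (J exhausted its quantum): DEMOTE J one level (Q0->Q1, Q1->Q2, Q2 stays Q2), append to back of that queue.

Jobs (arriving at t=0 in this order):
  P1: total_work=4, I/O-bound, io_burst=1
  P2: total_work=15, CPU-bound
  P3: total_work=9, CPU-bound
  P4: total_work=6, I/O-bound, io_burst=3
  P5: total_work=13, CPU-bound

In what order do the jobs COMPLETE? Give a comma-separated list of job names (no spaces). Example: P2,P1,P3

t=0-1: P1@Q0 runs 1, rem=3, I/O yield, promote→Q0. Q0=[P2,P3,P4,P5,P1] Q1=[] Q2=[]
t=1-3: P2@Q0 runs 2, rem=13, quantum used, demote→Q1. Q0=[P3,P4,P5,P1] Q1=[P2] Q2=[]
t=3-5: P3@Q0 runs 2, rem=7, quantum used, demote→Q1. Q0=[P4,P5,P1] Q1=[P2,P3] Q2=[]
t=5-7: P4@Q0 runs 2, rem=4, quantum used, demote→Q1. Q0=[P5,P1] Q1=[P2,P3,P4] Q2=[]
t=7-9: P5@Q0 runs 2, rem=11, quantum used, demote→Q1. Q0=[P1] Q1=[P2,P3,P4,P5] Q2=[]
t=9-10: P1@Q0 runs 1, rem=2, I/O yield, promote→Q0. Q0=[P1] Q1=[P2,P3,P4,P5] Q2=[]
t=10-11: P1@Q0 runs 1, rem=1, I/O yield, promote→Q0. Q0=[P1] Q1=[P2,P3,P4,P5] Q2=[]
t=11-12: P1@Q0 runs 1, rem=0, completes. Q0=[] Q1=[P2,P3,P4,P5] Q2=[]
t=12-17: P2@Q1 runs 5, rem=8, quantum used, demote→Q2. Q0=[] Q1=[P3,P4,P5] Q2=[P2]
t=17-22: P3@Q1 runs 5, rem=2, quantum used, demote→Q2. Q0=[] Q1=[P4,P5] Q2=[P2,P3]
t=22-25: P4@Q1 runs 3, rem=1, I/O yield, promote→Q0. Q0=[P4] Q1=[P5] Q2=[P2,P3]
t=25-26: P4@Q0 runs 1, rem=0, completes. Q0=[] Q1=[P5] Q2=[P2,P3]
t=26-31: P5@Q1 runs 5, rem=6, quantum used, demote→Q2. Q0=[] Q1=[] Q2=[P2,P3,P5]
t=31-39: P2@Q2 runs 8, rem=0, completes. Q0=[] Q1=[] Q2=[P3,P5]
t=39-41: P3@Q2 runs 2, rem=0, completes. Q0=[] Q1=[] Q2=[P5]
t=41-47: P5@Q2 runs 6, rem=0, completes. Q0=[] Q1=[] Q2=[]

Answer: P1,P4,P2,P3,P5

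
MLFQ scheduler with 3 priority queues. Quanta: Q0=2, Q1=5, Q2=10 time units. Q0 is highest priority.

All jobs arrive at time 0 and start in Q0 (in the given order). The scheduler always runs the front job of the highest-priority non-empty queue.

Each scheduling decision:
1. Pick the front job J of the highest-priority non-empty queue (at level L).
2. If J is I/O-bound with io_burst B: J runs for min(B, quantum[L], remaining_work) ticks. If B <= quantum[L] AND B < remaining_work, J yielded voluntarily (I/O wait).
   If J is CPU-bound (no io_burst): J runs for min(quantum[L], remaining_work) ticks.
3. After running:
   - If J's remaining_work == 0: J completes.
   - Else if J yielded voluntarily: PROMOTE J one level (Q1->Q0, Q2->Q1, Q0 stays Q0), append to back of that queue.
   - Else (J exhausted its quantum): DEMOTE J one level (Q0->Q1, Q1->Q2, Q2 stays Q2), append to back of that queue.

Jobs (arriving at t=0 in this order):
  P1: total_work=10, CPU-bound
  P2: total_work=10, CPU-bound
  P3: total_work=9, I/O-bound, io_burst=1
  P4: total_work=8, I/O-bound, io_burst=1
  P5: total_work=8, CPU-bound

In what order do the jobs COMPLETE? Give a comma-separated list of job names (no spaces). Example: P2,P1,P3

t=0-2: P1@Q0 runs 2, rem=8, quantum used, demote→Q1. Q0=[P2,P3,P4,P5] Q1=[P1] Q2=[]
t=2-4: P2@Q0 runs 2, rem=8, quantum used, demote→Q1. Q0=[P3,P4,P5] Q1=[P1,P2] Q2=[]
t=4-5: P3@Q0 runs 1, rem=8, I/O yield, promote→Q0. Q0=[P4,P5,P3] Q1=[P1,P2] Q2=[]
t=5-6: P4@Q0 runs 1, rem=7, I/O yield, promote→Q0. Q0=[P5,P3,P4] Q1=[P1,P2] Q2=[]
t=6-8: P5@Q0 runs 2, rem=6, quantum used, demote→Q1. Q0=[P3,P4] Q1=[P1,P2,P5] Q2=[]
t=8-9: P3@Q0 runs 1, rem=7, I/O yield, promote→Q0. Q0=[P4,P3] Q1=[P1,P2,P5] Q2=[]
t=9-10: P4@Q0 runs 1, rem=6, I/O yield, promote→Q0. Q0=[P3,P4] Q1=[P1,P2,P5] Q2=[]
t=10-11: P3@Q0 runs 1, rem=6, I/O yield, promote→Q0. Q0=[P4,P3] Q1=[P1,P2,P5] Q2=[]
t=11-12: P4@Q0 runs 1, rem=5, I/O yield, promote→Q0. Q0=[P3,P4] Q1=[P1,P2,P5] Q2=[]
t=12-13: P3@Q0 runs 1, rem=5, I/O yield, promote→Q0. Q0=[P4,P3] Q1=[P1,P2,P5] Q2=[]
t=13-14: P4@Q0 runs 1, rem=4, I/O yield, promote→Q0. Q0=[P3,P4] Q1=[P1,P2,P5] Q2=[]
t=14-15: P3@Q0 runs 1, rem=4, I/O yield, promote→Q0. Q0=[P4,P3] Q1=[P1,P2,P5] Q2=[]
t=15-16: P4@Q0 runs 1, rem=3, I/O yield, promote→Q0. Q0=[P3,P4] Q1=[P1,P2,P5] Q2=[]
t=16-17: P3@Q0 runs 1, rem=3, I/O yield, promote→Q0. Q0=[P4,P3] Q1=[P1,P2,P5] Q2=[]
t=17-18: P4@Q0 runs 1, rem=2, I/O yield, promote→Q0. Q0=[P3,P4] Q1=[P1,P2,P5] Q2=[]
t=18-19: P3@Q0 runs 1, rem=2, I/O yield, promote→Q0. Q0=[P4,P3] Q1=[P1,P2,P5] Q2=[]
t=19-20: P4@Q0 runs 1, rem=1, I/O yield, promote→Q0. Q0=[P3,P4] Q1=[P1,P2,P5] Q2=[]
t=20-21: P3@Q0 runs 1, rem=1, I/O yield, promote→Q0. Q0=[P4,P3] Q1=[P1,P2,P5] Q2=[]
t=21-22: P4@Q0 runs 1, rem=0, completes. Q0=[P3] Q1=[P1,P2,P5] Q2=[]
t=22-23: P3@Q0 runs 1, rem=0, completes. Q0=[] Q1=[P1,P2,P5] Q2=[]
t=23-28: P1@Q1 runs 5, rem=3, quantum used, demote→Q2. Q0=[] Q1=[P2,P5] Q2=[P1]
t=28-33: P2@Q1 runs 5, rem=3, quantum used, demote→Q2. Q0=[] Q1=[P5] Q2=[P1,P2]
t=33-38: P5@Q1 runs 5, rem=1, quantum used, demote→Q2. Q0=[] Q1=[] Q2=[P1,P2,P5]
t=38-41: P1@Q2 runs 3, rem=0, completes. Q0=[] Q1=[] Q2=[P2,P5]
t=41-44: P2@Q2 runs 3, rem=0, completes. Q0=[] Q1=[] Q2=[P5]
t=44-45: P5@Q2 runs 1, rem=0, completes. Q0=[] Q1=[] Q2=[]

Answer: P4,P3,P1,P2,P5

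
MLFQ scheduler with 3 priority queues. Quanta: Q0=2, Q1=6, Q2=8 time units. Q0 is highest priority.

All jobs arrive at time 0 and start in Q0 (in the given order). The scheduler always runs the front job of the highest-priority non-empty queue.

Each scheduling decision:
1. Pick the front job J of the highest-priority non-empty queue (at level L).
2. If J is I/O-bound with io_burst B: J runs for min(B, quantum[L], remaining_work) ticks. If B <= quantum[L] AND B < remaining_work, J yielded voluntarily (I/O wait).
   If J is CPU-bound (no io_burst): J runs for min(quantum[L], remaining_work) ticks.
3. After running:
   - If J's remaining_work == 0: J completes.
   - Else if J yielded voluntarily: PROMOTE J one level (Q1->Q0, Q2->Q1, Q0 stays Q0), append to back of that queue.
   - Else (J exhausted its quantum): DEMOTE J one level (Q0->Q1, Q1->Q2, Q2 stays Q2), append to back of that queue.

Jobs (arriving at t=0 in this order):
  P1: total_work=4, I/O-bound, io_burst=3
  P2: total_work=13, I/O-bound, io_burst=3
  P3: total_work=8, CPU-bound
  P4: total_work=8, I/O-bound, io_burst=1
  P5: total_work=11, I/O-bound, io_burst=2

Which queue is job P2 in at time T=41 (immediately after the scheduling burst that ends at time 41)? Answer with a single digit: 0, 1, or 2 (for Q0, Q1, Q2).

t=0-2: P1@Q0 runs 2, rem=2, quantum used, demote→Q1. Q0=[P2,P3,P4,P5] Q1=[P1] Q2=[]
t=2-4: P2@Q0 runs 2, rem=11, quantum used, demote→Q1. Q0=[P3,P4,P5] Q1=[P1,P2] Q2=[]
t=4-6: P3@Q0 runs 2, rem=6, quantum used, demote→Q1. Q0=[P4,P5] Q1=[P1,P2,P3] Q2=[]
t=6-7: P4@Q0 runs 1, rem=7, I/O yield, promote→Q0. Q0=[P5,P4] Q1=[P1,P2,P3] Q2=[]
t=7-9: P5@Q0 runs 2, rem=9, I/O yield, promote→Q0. Q0=[P4,P5] Q1=[P1,P2,P3] Q2=[]
t=9-10: P4@Q0 runs 1, rem=6, I/O yield, promote→Q0. Q0=[P5,P4] Q1=[P1,P2,P3] Q2=[]
t=10-12: P5@Q0 runs 2, rem=7, I/O yield, promote→Q0. Q0=[P4,P5] Q1=[P1,P2,P3] Q2=[]
t=12-13: P4@Q0 runs 1, rem=5, I/O yield, promote→Q0. Q0=[P5,P4] Q1=[P1,P2,P3] Q2=[]
t=13-15: P5@Q0 runs 2, rem=5, I/O yield, promote→Q0. Q0=[P4,P5] Q1=[P1,P2,P3] Q2=[]
t=15-16: P4@Q0 runs 1, rem=4, I/O yield, promote→Q0. Q0=[P5,P4] Q1=[P1,P2,P3] Q2=[]
t=16-18: P5@Q0 runs 2, rem=3, I/O yield, promote→Q0. Q0=[P4,P5] Q1=[P1,P2,P3] Q2=[]
t=18-19: P4@Q0 runs 1, rem=3, I/O yield, promote→Q0. Q0=[P5,P4] Q1=[P1,P2,P3] Q2=[]
t=19-21: P5@Q0 runs 2, rem=1, I/O yield, promote→Q0. Q0=[P4,P5] Q1=[P1,P2,P3] Q2=[]
t=21-22: P4@Q0 runs 1, rem=2, I/O yield, promote→Q0. Q0=[P5,P4] Q1=[P1,P2,P3] Q2=[]
t=22-23: P5@Q0 runs 1, rem=0, completes. Q0=[P4] Q1=[P1,P2,P3] Q2=[]
t=23-24: P4@Q0 runs 1, rem=1, I/O yield, promote→Q0. Q0=[P4] Q1=[P1,P2,P3] Q2=[]
t=24-25: P4@Q0 runs 1, rem=0, completes. Q0=[] Q1=[P1,P2,P3] Q2=[]
t=25-27: P1@Q1 runs 2, rem=0, completes. Q0=[] Q1=[P2,P3] Q2=[]
t=27-30: P2@Q1 runs 3, rem=8, I/O yield, promote→Q0. Q0=[P2] Q1=[P3] Q2=[]
t=30-32: P2@Q0 runs 2, rem=6, quantum used, demote→Q1. Q0=[] Q1=[P3,P2] Q2=[]
t=32-38: P3@Q1 runs 6, rem=0, completes. Q0=[] Q1=[P2] Q2=[]
t=38-41: P2@Q1 runs 3, rem=3, I/O yield, promote→Q0. Q0=[P2] Q1=[] Q2=[]
t=41-43: P2@Q0 runs 2, rem=1, quantum used, demote→Q1. Q0=[] Q1=[P2] Q2=[]
t=43-44: P2@Q1 runs 1, rem=0, completes. Q0=[] Q1=[] Q2=[]

Answer: 0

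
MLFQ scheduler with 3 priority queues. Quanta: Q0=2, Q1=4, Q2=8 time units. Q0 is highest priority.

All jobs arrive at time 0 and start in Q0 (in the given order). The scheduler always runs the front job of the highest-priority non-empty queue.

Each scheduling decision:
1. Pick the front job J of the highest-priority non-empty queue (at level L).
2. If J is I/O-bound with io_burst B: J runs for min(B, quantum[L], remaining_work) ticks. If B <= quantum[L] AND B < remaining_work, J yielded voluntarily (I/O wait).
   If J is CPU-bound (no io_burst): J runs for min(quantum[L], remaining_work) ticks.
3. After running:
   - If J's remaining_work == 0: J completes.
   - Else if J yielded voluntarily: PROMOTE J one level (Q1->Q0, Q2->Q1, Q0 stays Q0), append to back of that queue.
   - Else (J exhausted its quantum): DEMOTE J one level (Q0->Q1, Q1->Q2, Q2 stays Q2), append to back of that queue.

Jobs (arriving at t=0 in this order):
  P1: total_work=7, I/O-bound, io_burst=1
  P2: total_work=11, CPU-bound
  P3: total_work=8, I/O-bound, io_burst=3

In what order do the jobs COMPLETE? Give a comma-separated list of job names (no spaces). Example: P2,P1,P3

Answer: P1,P3,P2

Derivation:
t=0-1: P1@Q0 runs 1, rem=6, I/O yield, promote→Q0. Q0=[P2,P3,P1] Q1=[] Q2=[]
t=1-3: P2@Q0 runs 2, rem=9, quantum used, demote→Q1. Q0=[P3,P1] Q1=[P2] Q2=[]
t=3-5: P3@Q0 runs 2, rem=6, quantum used, demote→Q1. Q0=[P1] Q1=[P2,P3] Q2=[]
t=5-6: P1@Q0 runs 1, rem=5, I/O yield, promote→Q0. Q0=[P1] Q1=[P2,P3] Q2=[]
t=6-7: P1@Q0 runs 1, rem=4, I/O yield, promote→Q0. Q0=[P1] Q1=[P2,P3] Q2=[]
t=7-8: P1@Q0 runs 1, rem=3, I/O yield, promote→Q0. Q0=[P1] Q1=[P2,P3] Q2=[]
t=8-9: P1@Q0 runs 1, rem=2, I/O yield, promote→Q0. Q0=[P1] Q1=[P2,P3] Q2=[]
t=9-10: P1@Q0 runs 1, rem=1, I/O yield, promote→Q0. Q0=[P1] Q1=[P2,P3] Q2=[]
t=10-11: P1@Q0 runs 1, rem=0, completes. Q0=[] Q1=[P2,P3] Q2=[]
t=11-15: P2@Q1 runs 4, rem=5, quantum used, demote→Q2. Q0=[] Q1=[P3] Q2=[P2]
t=15-18: P3@Q1 runs 3, rem=3, I/O yield, promote→Q0. Q0=[P3] Q1=[] Q2=[P2]
t=18-20: P3@Q0 runs 2, rem=1, quantum used, demote→Q1. Q0=[] Q1=[P3] Q2=[P2]
t=20-21: P3@Q1 runs 1, rem=0, completes. Q0=[] Q1=[] Q2=[P2]
t=21-26: P2@Q2 runs 5, rem=0, completes. Q0=[] Q1=[] Q2=[]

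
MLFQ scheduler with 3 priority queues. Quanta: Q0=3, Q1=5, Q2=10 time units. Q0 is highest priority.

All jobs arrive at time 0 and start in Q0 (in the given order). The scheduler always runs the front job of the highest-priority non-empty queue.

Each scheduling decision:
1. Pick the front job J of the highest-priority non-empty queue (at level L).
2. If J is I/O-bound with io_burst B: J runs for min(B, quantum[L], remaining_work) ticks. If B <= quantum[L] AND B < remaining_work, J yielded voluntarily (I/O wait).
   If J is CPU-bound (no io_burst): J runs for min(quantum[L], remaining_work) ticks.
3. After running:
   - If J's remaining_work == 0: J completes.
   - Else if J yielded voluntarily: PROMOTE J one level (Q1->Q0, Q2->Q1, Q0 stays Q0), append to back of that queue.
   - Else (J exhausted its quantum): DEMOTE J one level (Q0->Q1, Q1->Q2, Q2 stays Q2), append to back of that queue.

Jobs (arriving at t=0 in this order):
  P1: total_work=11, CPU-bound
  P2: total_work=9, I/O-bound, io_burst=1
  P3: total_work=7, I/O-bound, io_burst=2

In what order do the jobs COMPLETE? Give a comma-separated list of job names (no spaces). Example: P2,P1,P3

Answer: P3,P2,P1

Derivation:
t=0-3: P1@Q0 runs 3, rem=8, quantum used, demote→Q1. Q0=[P2,P3] Q1=[P1] Q2=[]
t=3-4: P2@Q0 runs 1, rem=8, I/O yield, promote→Q0. Q0=[P3,P2] Q1=[P1] Q2=[]
t=4-6: P3@Q0 runs 2, rem=5, I/O yield, promote→Q0. Q0=[P2,P3] Q1=[P1] Q2=[]
t=6-7: P2@Q0 runs 1, rem=7, I/O yield, promote→Q0. Q0=[P3,P2] Q1=[P1] Q2=[]
t=7-9: P3@Q0 runs 2, rem=3, I/O yield, promote→Q0. Q0=[P2,P3] Q1=[P1] Q2=[]
t=9-10: P2@Q0 runs 1, rem=6, I/O yield, promote→Q0. Q0=[P3,P2] Q1=[P1] Q2=[]
t=10-12: P3@Q0 runs 2, rem=1, I/O yield, promote→Q0. Q0=[P2,P3] Q1=[P1] Q2=[]
t=12-13: P2@Q0 runs 1, rem=5, I/O yield, promote→Q0. Q0=[P3,P2] Q1=[P1] Q2=[]
t=13-14: P3@Q0 runs 1, rem=0, completes. Q0=[P2] Q1=[P1] Q2=[]
t=14-15: P2@Q0 runs 1, rem=4, I/O yield, promote→Q0. Q0=[P2] Q1=[P1] Q2=[]
t=15-16: P2@Q0 runs 1, rem=3, I/O yield, promote→Q0. Q0=[P2] Q1=[P1] Q2=[]
t=16-17: P2@Q0 runs 1, rem=2, I/O yield, promote→Q0. Q0=[P2] Q1=[P1] Q2=[]
t=17-18: P2@Q0 runs 1, rem=1, I/O yield, promote→Q0. Q0=[P2] Q1=[P1] Q2=[]
t=18-19: P2@Q0 runs 1, rem=0, completes. Q0=[] Q1=[P1] Q2=[]
t=19-24: P1@Q1 runs 5, rem=3, quantum used, demote→Q2. Q0=[] Q1=[] Q2=[P1]
t=24-27: P1@Q2 runs 3, rem=0, completes. Q0=[] Q1=[] Q2=[]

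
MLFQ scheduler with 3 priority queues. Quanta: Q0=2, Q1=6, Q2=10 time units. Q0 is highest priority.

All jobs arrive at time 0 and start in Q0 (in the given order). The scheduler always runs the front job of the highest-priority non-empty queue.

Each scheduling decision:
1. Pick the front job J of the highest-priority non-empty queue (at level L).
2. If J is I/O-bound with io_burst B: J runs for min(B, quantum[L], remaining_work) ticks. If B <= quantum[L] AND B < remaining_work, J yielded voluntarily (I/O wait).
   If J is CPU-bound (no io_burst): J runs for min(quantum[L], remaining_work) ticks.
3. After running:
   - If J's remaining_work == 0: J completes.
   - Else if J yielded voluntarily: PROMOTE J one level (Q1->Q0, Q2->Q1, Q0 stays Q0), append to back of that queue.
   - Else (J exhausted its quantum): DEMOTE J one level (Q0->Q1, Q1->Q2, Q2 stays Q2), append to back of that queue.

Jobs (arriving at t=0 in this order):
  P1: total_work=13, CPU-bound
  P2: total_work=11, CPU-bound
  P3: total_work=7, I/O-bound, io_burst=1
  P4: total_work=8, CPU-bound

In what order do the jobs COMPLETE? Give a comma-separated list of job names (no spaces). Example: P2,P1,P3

t=0-2: P1@Q0 runs 2, rem=11, quantum used, demote→Q1. Q0=[P2,P3,P4] Q1=[P1] Q2=[]
t=2-4: P2@Q0 runs 2, rem=9, quantum used, demote→Q1. Q0=[P3,P4] Q1=[P1,P2] Q2=[]
t=4-5: P3@Q0 runs 1, rem=6, I/O yield, promote→Q0. Q0=[P4,P3] Q1=[P1,P2] Q2=[]
t=5-7: P4@Q0 runs 2, rem=6, quantum used, demote→Q1. Q0=[P3] Q1=[P1,P2,P4] Q2=[]
t=7-8: P3@Q0 runs 1, rem=5, I/O yield, promote→Q0. Q0=[P3] Q1=[P1,P2,P4] Q2=[]
t=8-9: P3@Q0 runs 1, rem=4, I/O yield, promote→Q0. Q0=[P3] Q1=[P1,P2,P4] Q2=[]
t=9-10: P3@Q0 runs 1, rem=3, I/O yield, promote→Q0. Q0=[P3] Q1=[P1,P2,P4] Q2=[]
t=10-11: P3@Q0 runs 1, rem=2, I/O yield, promote→Q0. Q0=[P3] Q1=[P1,P2,P4] Q2=[]
t=11-12: P3@Q0 runs 1, rem=1, I/O yield, promote→Q0. Q0=[P3] Q1=[P1,P2,P4] Q2=[]
t=12-13: P3@Q0 runs 1, rem=0, completes. Q0=[] Q1=[P1,P2,P4] Q2=[]
t=13-19: P1@Q1 runs 6, rem=5, quantum used, demote→Q2. Q0=[] Q1=[P2,P4] Q2=[P1]
t=19-25: P2@Q1 runs 6, rem=3, quantum used, demote→Q2. Q0=[] Q1=[P4] Q2=[P1,P2]
t=25-31: P4@Q1 runs 6, rem=0, completes. Q0=[] Q1=[] Q2=[P1,P2]
t=31-36: P1@Q2 runs 5, rem=0, completes. Q0=[] Q1=[] Q2=[P2]
t=36-39: P2@Q2 runs 3, rem=0, completes. Q0=[] Q1=[] Q2=[]

Answer: P3,P4,P1,P2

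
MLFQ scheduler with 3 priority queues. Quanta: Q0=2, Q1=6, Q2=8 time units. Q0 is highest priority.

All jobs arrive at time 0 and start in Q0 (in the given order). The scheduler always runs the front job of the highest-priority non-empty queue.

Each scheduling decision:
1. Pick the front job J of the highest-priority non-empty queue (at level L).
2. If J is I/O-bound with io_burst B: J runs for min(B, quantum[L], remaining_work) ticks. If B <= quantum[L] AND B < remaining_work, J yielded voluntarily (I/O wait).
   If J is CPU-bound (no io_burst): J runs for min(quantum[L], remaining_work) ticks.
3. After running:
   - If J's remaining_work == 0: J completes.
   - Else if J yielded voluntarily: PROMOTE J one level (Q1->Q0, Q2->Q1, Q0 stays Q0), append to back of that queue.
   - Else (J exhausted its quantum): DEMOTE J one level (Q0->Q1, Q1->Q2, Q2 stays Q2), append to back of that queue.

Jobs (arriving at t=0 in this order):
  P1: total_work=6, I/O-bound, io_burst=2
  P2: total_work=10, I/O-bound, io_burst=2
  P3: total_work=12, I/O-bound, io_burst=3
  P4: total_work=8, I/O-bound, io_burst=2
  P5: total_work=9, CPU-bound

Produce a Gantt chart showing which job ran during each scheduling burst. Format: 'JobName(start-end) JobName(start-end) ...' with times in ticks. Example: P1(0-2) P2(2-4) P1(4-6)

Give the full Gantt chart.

t=0-2: P1@Q0 runs 2, rem=4, I/O yield, promote→Q0. Q0=[P2,P3,P4,P5,P1] Q1=[] Q2=[]
t=2-4: P2@Q0 runs 2, rem=8, I/O yield, promote→Q0. Q0=[P3,P4,P5,P1,P2] Q1=[] Q2=[]
t=4-6: P3@Q0 runs 2, rem=10, quantum used, demote→Q1. Q0=[P4,P5,P1,P2] Q1=[P3] Q2=[]
t=6-8: P4@Q0 runs 2, rem=6, I/O yield, promote→Q0. Q0=[P5,P1,P2,P4] Q1=[P3] Q2=[]
t=8-10: P5@Q0 runs 2, rem=7, quantum used, demote→Q1. Q0=[P1,P2,P4] Q1=[P3,P5] Q2=[]
t=10-12: P1@Q0 runs 2, rem=2, I/O yield, promote→Q0. Q0=[P2,P4,P1] Q1=[P3,P5] Q2=[]
t=12-14: P2@Q0 runs 2, rem=6, I/O yield, promote→Q0. Q0=[P4,P1,P2] Q1=[P3,P5] Q2=[]
t=14-16: P4@Q0 runs 2, rem=4, I/O yield, promote→Q0. Q0=[P1,P2,P4] Q1=[P3,P5] Q2=[]
t=16-18: P1@Q0 runs 2, rem=0, completes. Q0=[P2,P4] Q1=[P3,P5] Q2=[]
t=18-20: P2@Q0 runs 2, rem=4, I/O yield, promote→Q0. Q0=[P4,P2] Q1=[P3,P5] Q2=[]
t=20-22: P4@Q0 runs 2, rem=2, I/O yield, promote→Q0. Q0=[P2,P4] Q1=[P3,P5] Q2=[]
t=22-24: P2@Q0 runs 2, rem=2, I/O yield, promote→Q0. Q0=[P4,P2] Q1=[P3,P5] Q2=[]
t=24-26: P4@Q0 runs 2, rem=0, completes. Q0=[P2] Q1=[P3,P5] Q2=[]
t=26-28: P2@Q0 runs 2, rem=0, completes. Q0=[] Q1=[P3,P5] Q2=[]
t=28-31: P3@Q1 runs 3, rem=7, I/O yield, promote→Q0. Q0=[P3] Q1=[P5] Q2=[]
t=31-33: P3@Q0 runs 2, rem=5, quantum used, demote→Q1. Q0=[] Q1=[P5,P3] Q2=[]
t=33-39: P5@Q1 runs 6, rem=1, quantum used, demote→Q2. Q0=[] Q1=[P3] Q2=[P5]
t=39-42: P3@Q1 runs 3, rem=2, I/O yield, promote→Q0. Q0=[P3] Q1=[] Q2=[P5]
t=42-44: P3@Q0 runs 2, rem=0, completes. Q0=[] Q1=[] Q2=[P5]
t=44-45: P5@Q2 runs 1, rem=0, completes. Q0=[] Q1=[] Q2=[]

Answer: P1(0-2) P2(2-4) P3(4-6) P4(6-8) P5(8-10) P1(10-12) P2(12-14) P4(14-16) P1(16-18) P2(18-20) P4(20-22) P2(22-24) P4(24-26) P2(26-28) P3(28-31) P3(31-33) P5(33-39) P3(39-42) P3(42-44) P5(44-45)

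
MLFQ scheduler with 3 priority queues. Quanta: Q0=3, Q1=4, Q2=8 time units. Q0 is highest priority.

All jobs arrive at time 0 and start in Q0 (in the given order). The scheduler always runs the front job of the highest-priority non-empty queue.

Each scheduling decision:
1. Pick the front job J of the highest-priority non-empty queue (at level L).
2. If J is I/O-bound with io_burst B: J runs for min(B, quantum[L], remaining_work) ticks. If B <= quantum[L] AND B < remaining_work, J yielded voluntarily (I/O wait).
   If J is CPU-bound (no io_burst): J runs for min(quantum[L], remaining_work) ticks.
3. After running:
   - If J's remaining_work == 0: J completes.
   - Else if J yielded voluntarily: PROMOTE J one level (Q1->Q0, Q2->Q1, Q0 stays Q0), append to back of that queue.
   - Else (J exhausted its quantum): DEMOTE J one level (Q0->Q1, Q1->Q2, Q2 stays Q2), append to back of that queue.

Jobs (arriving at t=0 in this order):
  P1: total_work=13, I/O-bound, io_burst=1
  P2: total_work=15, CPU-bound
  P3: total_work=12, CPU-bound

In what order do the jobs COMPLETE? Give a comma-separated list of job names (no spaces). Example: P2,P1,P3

t=0-1: P1@Q0 runs 1, rem=12, I/O yield, promote→Q0. Q0=[P2,P3,P1] Q1=[] Q2=[]
t=1-4: P2@Q0 runs 3, rem=12, quantum used, demote→Q1. Q0=[P3,P1] Q1=[P2] Q2=[]
t=4-7: P3@Q0 runs 3, rem=9, quantum used, demote→Q1. Q0=[P1] Q1=[P2,P3] Q2=[]
t=7-8: P1@Q0 runs 1, rem=11, I/O yield, promote→Q0. Q0=[P1] Q1=[P2,P3] Q2=[]
t=8-9: P1@Q0 runs 1, rem=10, I/O yield, promote→Q0. Q0=[P1] Q1=[P2,P3] Q2=[]
t=9-10: P1@Q0 runs 1, rem=9, I/O yield, promote→Q0. Q0=[P1] Q1=[P2,P3] Q2=[]
t=10-11: P1@Q0 runs 1, rem=8, I/O yield, promote→Q0. Q0=[P1] Q1=[P2,P3] Q2=[]
t=11-12: P1@Q0 runs 1, rem=7, I/O yield, promote→Q0. Q0=[P1] Q1=[P2,P3] Q2=[]
t=12-13: P1@Q0 runs 1, rem=6, I/O yield, promote→Q0. Q0=[P1] Q1=[P2,P3] Q2=[]
t=13-14: P1@Q0 runs 1, rem=5, I/O yield, promote→Q0. Q0=[P1] Q1=[P2,P3] Q2=[]
t=14-15: P1@Q0 runs 1, rem=4, I/O yield, promote→Q0. Q0=[P1] Q1=[P2,P3] Q2=[]
t=15-16: P1@Q0 runs 1, rem=3, I/O yield, promote→Q0. Q0=[P1] Q1=[P2,P3] Q2=[]
t=16-17: P1@Q0 runs 1, rem=2, I/O yield, promote→Q0. Q0=[P1] Q1=[P2,P3] Q2=[]
t=17-18: P1@Q0 runs 1, rem=1, I/O yield, promote→Q0. Q0=[P1] Q1=[P2,P3] Q2=[]
t=18-19: P1@Q0 runs 1, rem=0, completes. Q0=[] Q1=[P2,P3] Q2=[]
t=19-23: P2@Q1 runs 4, rem=8, quantum used, demote→Q2. Q0=[] Q1=[P3] Q2=[P2]
t=23-27: P3@Q1 runs 4, rem=5, quantum used, demote→Q2. Q0=[] Q1=[] Q2=[P2,P3]
t=27-35: P2@Q2 runs 8, rem=0, completes. Q0=[] Q1=[] Q2=[P3]
t=35-40: P3@Q2 runs 5, rem=0, completes. Q0=[] Q1=[] Q2=[]

Answer: P1,P2,P3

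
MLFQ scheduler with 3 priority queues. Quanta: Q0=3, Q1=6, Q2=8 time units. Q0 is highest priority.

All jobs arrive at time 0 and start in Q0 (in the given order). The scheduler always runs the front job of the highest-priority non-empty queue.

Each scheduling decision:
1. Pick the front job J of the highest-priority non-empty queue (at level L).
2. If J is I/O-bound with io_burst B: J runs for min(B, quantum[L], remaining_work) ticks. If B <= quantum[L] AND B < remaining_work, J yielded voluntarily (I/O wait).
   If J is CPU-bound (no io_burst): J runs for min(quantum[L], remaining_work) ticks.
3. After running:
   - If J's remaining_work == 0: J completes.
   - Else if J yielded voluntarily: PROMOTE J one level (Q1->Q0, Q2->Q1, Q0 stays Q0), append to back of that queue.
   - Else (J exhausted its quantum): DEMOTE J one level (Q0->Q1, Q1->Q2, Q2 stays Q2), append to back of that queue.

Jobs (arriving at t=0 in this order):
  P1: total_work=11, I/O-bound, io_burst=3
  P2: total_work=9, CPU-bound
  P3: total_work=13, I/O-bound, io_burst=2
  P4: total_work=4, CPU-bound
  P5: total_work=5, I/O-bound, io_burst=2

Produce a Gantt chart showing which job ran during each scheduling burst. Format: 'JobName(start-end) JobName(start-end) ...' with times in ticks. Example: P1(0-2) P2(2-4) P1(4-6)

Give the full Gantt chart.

t=0-3: P1@Q0 runs 3, rem=8, I/O yield, promote→Q0. Q0=[P2,P3,P4,P5,P1] Q1=[] Q2=[]
t=3-6: P2@Q0 runs 3, rem=6, quantum used, demote→Q1. Q0=[P3,P4,P5,P1] Q1=[P2] Q2=[]
t=6-8: P3@Q0 runs 2, rem=11, I/O yield, promote→Q0. Q0=[P4,P5,P1,P3] Q1=[P2] Q2=[]
t=8-11: P4@Q0 runs 3, rem=1, quantum used, demote→Q1. Q0=[P5,P1,P3] Q1=[P2,P4] Q2=[]
t=11-13: P5@Q0 runs 2, rem=3, I/O yield, promote→Q0. Q0=[P1,P3,P5] Q1=[P2,P4] Q2=[]
t=13-16: P1@Q0 runs 3, rem=5, I/O yield, promote→Q0. Q0=[P3,P5,P1] Q1=[P2,P4] Q2=[]
t=16-18: P3@Q0 runs 2, rem=9, I/O yield, promote→Q0. Q0=[P5,P1,P3] Q1=[P2,P4] Q2=[]
t=18-20: P5@Q0 runs 2, rem=1, I/O yield, promote→Q0. Q0=[P1,P3,P5] Q1=[P2,P4] Q2=[]
t=20-23: P1@Q0 runs 3, rem=2, I/O yield, promote→Q0. Q0=[P3,P5,P1] Q1=[P2,P4] Q2=[]
t=23-25: P3@Q0 runs 2, rem=7, I/O yield, promote→Q0. Q0=[P5,P1,P3] Q1=[P2,P4] Q2=[]
t=25-26: P5@Q0 runs 1, rem=0, completes. Q0=[P1,P3] Q1=[P2,P4] Q2=[]
t=26-28: P1@Q0 runs 2, rem=0, completes. Q0=[P3] Q1=[P2,P4] Q2=[]
t=28-30: P3@Q0 runs 2, rem=5, I/O yield, promote→Q0. Q0=[P3] Q1=[P2,P4] Q2=[]
t=30-32: P3@Q0 runs 2, rem=3, I/O yield, promote→Q0. Q0=[P3] Q1=[P2,P4] Q2=[]
t=32-34: P3@Q0 runs 2, rem=1, I/O yield, promote→Q0. Q0=[P3] Q1=[P2,P4] Q2=[]
t=34-35: P3@Q0 runs 1, rem=0, completes. Q0=[] Q1=[P2,P4] Q2=[]
t=35-41: P2@Q1 runs 6, rem=0, completes. Q0=[] Q1=[P4] Q2=[]
t=41-42: P4@Q1 runs 1, rem=0, completes. Q0=[] Q1=[] Q2=[]

Answer: P1(0-3) P2(3-6) P3(6-8) P4(8-11) P5(11-13) P1(13-16) P3(16-18) P5(18-20) P1(20-23) P3(23-25) P5(25-26) P1(26-28) P3(28-30) P3(30-32) P3(32-34) P3(34-35) P2(35-41) P4(41-42)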